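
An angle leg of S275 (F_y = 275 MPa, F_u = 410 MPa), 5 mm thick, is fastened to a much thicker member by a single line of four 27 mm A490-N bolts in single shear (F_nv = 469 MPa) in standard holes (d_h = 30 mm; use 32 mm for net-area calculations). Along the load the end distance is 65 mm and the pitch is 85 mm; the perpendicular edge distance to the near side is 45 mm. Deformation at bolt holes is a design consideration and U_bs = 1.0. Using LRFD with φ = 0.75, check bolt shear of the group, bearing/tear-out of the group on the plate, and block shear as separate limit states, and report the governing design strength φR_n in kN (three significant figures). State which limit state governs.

Bolt shear: A_b = π·27²/4 = 572.6 mm²; R_n = 469 × 572.6 × 4 × 1 / 1000 = 1074 kN → 0.75 × 1074 = 806 kN.
Bearing: edge l_c = 50, r_n = 123 kN; interior l_c = 55, r_n = 132.8 kN; R_n = 123 + 3·132.8 = 521.5 kN → 391 kN.
Block shear: A_gv = 1600, A_nv = 1040, A_nt = 145 mm²; R_n = min(0.6F_uA_nv, 0.6F_yA_gv) + U_bs·F_u·A_nt = 315.3 kN → 236 kN.
Block shear governs: 236 kN.

236 kN (block shear governs)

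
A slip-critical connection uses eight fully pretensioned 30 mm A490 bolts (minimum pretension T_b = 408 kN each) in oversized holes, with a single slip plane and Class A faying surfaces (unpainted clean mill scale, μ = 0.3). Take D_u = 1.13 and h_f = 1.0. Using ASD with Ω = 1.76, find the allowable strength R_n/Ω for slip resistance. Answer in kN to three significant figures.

R_n = μ · D_u · h_f · T_b · n_s · n_b = 0.3 × 1.13 × 1.0 × 408 × 1 × 8 = 1106 kN.
Allowable strength R_n/Ω = 1106 / 1.76 = 629 kN.

629 kN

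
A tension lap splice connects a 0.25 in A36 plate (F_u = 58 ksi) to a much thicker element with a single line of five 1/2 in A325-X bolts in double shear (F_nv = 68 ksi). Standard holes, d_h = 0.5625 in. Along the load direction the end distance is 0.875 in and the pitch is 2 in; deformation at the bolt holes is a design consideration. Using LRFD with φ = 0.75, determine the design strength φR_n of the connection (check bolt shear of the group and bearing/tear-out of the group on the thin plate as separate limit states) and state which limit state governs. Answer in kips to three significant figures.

59.9 kips (bearing governs)

Bolt shear: A_b = π·0.5²/4 = 0.1963 in²; R_n = 68 × 0.1963 × 5 × 2 = 133.5 kips → 0.75 × 133.5 = 100 kips.
Bearing (1.2 l_c t F_u ≤ 2.4 d t F_u): upper limit = 2.4·0.5·0.25·58 = 17.4 kips.
  Edge l_c = 0.875 − 0.5625/2 = 0.5938 → r_n = 10.33 kips; interior l_c = 2 − 0.5625 = 1.438 → r_n = 17.4 kips.
  R_n,bearing = 1·10.33 + 4·17.4 = 79.93 kips → 0.75 × 79.93 = 59.9 kips.
Bearing governs: 59.9 kips.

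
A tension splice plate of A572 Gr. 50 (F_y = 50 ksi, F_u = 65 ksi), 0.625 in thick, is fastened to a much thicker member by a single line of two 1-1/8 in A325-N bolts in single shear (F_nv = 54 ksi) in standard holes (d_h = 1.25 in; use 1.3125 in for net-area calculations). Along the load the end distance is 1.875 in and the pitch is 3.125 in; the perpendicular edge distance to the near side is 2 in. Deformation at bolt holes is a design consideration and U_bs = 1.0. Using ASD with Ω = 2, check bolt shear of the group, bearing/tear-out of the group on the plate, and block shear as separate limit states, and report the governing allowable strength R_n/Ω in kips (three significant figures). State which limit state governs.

Bolt shear: A_b = π·1.125²/4 = 0.994 in²; R_n = 54 × 0.994 × 2 × 1 = 107.4 kips → 107.4 / 2 = 53.7 kips.
Bearing: edge l_c = 1.25, r_n = 60.94 kips; interior l_c = 1.875, r_n = 91.41 kips; R_n = 60.94 + 1·91.41 = 152.3 kips → 76.2 kips.
Block shear: A_gv = 3.125, A_nv = 1.895, A_nt = 0.8398 in²; R_n = min(0.6F_uA_nv, 0.6F_yA_gv) + U_bs·F_u·A_nt = 128.5 kips → 64.2 kips.
Bolt shear governs: 53.7 kips.

53.7 kips (bolt shear governs)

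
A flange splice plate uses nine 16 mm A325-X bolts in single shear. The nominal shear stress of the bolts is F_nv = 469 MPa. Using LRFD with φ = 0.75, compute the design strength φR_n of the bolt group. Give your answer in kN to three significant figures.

637 kN

A_b = π × 16² / 4 = 201.1 mm².
R_n = F_nv · A_b · n · n_s = 469 × 201.1 × 9 × 1 / 1000 = 848.7 kN.
Design strength φR_n = 0.75 × 848.7 = 637 kN.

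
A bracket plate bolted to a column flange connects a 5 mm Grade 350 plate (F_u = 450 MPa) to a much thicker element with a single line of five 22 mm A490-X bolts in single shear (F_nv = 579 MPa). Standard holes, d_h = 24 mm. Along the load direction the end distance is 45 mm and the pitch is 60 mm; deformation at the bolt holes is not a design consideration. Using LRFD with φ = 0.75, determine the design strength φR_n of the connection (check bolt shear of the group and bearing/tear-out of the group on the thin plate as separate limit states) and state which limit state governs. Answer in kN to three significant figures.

Bolt shear: A_b = π·22²/4 = 380.1 mm²; R_n = 579 × 380.1 × 5 × 1 / 1000 = 1100 kN → 0.75 × 1100 = 825 kN.
Bearing (1.5 l_c t F_u ≤ 3.0 d t F_u): upper limit = 3.0·22·5·450 / 1000 = 148.5 kN.
  Edge l_c = 45 − 24/2 = 33 → r_n = 111.4 kN; interior l_c = 60 − 24 = 36 → r_n = 121.5 kN.
  R_n,bearing = 1·111.4 + 4·121.5 = 597.4 kN → 0.75 × 597.4 = 448 kN.
Bearing governs: 448 kN.

448 kN (bearing governs)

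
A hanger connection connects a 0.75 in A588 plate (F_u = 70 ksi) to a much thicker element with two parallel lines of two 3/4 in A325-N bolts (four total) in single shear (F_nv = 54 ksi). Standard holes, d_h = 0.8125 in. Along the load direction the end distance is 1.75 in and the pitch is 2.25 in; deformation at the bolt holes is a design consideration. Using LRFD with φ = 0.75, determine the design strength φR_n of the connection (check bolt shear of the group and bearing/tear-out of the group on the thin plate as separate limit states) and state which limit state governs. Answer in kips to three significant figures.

Bolt shear: A_b = π·0.75²/4 = 0.4418 in²; R_n = 54 × 0.4418 × 4 × 1 = 95.43 kips → 0.75 × 95.43 = 71.6 kips.
Bearing (1.2 l_c t F_u ≤ 2.4 d t F_u): upper limit = 2.4·0.75·0.75·70 = 94.5 kips.
  Edge l_c = 1.75 − 0.8125/2 = 1.344 → r_n = 84.66 kips; interior l_c = 2.25 − 0.8125 = 1.438 → r_n = 90.56 kips.
  R_n,bearing = 2·84.66 + 2·90.56 = 350.4 kips → 0.75 × 350.4 = 263 kips.
Bolt shear governs: 71.6 kips.

71.6 kips (bolt shear governs)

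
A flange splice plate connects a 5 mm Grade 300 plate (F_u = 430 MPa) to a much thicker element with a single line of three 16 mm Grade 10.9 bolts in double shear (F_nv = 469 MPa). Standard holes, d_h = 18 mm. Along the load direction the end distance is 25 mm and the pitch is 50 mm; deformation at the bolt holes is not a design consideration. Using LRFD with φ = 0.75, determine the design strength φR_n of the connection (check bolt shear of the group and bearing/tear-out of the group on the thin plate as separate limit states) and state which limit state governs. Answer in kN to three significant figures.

Bolt shear: A_b = π·16²/4 = 201.1 mm²; R_n = 469 × 201.1 × 3 × 2 / 1000 = 565.8 kN → 0.75 × 565.8 = 424 kN.
Bearing (1.5 l_c t F_u ≤ 3.0 d t F_u): upper limit = 3.0·16·5·430 / 1000 = 103.2 kN.
  Edge l_c = 25 − 18/2 = 16 → r_n = 51.6 kN; interior l_c = 50 − 18 = 32 → r_n = 103.2 kN.
  R_n,bearing = 1·51.6 + 2·103.2 = 258 kN → 0.75 × 258 = 194 kN.
Bearing governs: 194 kN.

194 kN (bearing governs)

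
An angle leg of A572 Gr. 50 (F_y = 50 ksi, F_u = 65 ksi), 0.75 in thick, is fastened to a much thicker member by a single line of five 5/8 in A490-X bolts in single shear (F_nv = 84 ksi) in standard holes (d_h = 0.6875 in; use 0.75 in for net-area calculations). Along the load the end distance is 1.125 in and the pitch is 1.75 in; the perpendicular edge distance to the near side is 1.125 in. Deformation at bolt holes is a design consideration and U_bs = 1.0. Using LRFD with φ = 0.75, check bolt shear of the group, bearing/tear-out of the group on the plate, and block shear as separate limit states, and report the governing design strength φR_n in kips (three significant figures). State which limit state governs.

Bolt shear: A_b = π·0.625²/4 = 0.3068 in²; R_n = 84 × 0.3068 × 5 × 1 = 128.9 kips → 0.75 × 128.9 = 96.6 kips.
Bearing: edge l_c = 0.7812, r_n = 45.7 kips; interior l_c = 1.062, r_n = 62.16 kips; R_n = 45.7 + 4·62.16 = 294.3 kips → 221 kips.
Block shear: A_gv = 6.094, A_nv = 3.562, A_nt = 0.5625 in²; R_n = min(0.6F_uA_nv, 0.6F_yA_gv) + U_bs·F_u·A_nt = 175.5 kips → 132 kips.
Bolt shear governs: 96.6 kips.

96.6 kips (bolt shear governs)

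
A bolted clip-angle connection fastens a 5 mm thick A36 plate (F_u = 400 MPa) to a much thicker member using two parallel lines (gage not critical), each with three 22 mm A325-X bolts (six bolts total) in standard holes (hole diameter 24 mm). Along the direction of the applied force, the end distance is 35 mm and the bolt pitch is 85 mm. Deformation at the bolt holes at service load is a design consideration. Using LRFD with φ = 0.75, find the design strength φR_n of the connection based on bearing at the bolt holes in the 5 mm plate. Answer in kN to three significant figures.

Per bolt r_n = 1.2 l_c t F_u ≤ 2.4 d t F_u; upper limit = 2.4 × 22 × 5 × 400 / 1000 = 105.6 kN.
Edge bolt: l_c = 35 − 24/2 = 23 mm → 1.2 × 23 × 5 × 400 / 1000 = 55.2 → r_n = 55.2 kN.
Interior bolts: l_c = 85 − 24 = 61 mm → 1.2 × 61 × 5 × 400 / 1000 = 146.4 → r_n = 105.6 kN.
R_n = 2 × 55.2 + 4 × 105.6 = 532.8 kN.
Design strength φR_n = 0.75 × 532.8 = 400 kN.

400 kN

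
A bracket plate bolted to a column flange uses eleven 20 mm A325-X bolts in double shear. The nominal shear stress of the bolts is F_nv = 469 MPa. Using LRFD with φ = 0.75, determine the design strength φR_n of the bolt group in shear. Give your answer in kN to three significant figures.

A_b = π × 20² / 4 = 314.2 mm².
R_n = F_nv · A_b · n · n_s = 469 × 314.2 × 11 × 2 / 1000 = 3241 kN.
Design strength φR_n = 0.75 × 3241 = 2430 kN.

2430 kN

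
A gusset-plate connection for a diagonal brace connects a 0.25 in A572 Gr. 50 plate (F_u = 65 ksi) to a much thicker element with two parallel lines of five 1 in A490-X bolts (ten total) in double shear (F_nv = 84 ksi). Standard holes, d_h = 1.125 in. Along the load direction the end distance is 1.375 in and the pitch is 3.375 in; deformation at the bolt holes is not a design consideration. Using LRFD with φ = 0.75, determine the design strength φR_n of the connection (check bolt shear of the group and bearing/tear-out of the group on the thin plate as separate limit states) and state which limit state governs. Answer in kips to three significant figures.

322 kips (bearing governs)

Bolt shear: A_b = π·1²/4 = 0.7854 in²; R_n = 84 × 0.7854 × 10 × 2 = 1319 kips → 0.75 × 1319 = 990 kips.
Bearing (1.5 l_c t F_u ≤ 3.0 d t F_u): upper limit = 3.0·1·0.25·65 = 48.75 kips.
  Edge l_c = 1.375 − 1.125/2 = 0.8125 → r_n = 19.8 kips; interior l_c = 3.375 − 1.125 = 2.25 → r_n = 48.75 kips.
  R_n,bearing = 2·19.8 + 8·48.75 = 429.6 kips → 0.75 × 429.6 = 322 kips.
Bearing governs: 322 kips.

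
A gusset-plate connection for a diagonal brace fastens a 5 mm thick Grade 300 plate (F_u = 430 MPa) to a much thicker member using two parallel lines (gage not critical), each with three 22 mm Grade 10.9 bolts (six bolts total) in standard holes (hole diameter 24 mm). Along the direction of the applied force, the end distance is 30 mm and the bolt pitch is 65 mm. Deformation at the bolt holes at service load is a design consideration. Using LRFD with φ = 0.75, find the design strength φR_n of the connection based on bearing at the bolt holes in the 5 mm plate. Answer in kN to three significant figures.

387 kN

Per bolt r_n = 1.2 l_c t F_u ≤ 2.4 d t F_u; upper limit = 2.4 × 22 × 5 × 430 / 1000 = 113.5 kN.
Edge bolt: l_c = 30 − 24/2 = 18 mm → 1.2 × 18 × 5 × 430 / 1000 = 46.44 → r_n = 46.44 kN.
Interior bolts: l_c = 65 − 24 = 41 mm → 1.2 × 41 × 5 × 430 / 1000 = 105.8 → r_n = 105.8 kN.
R_n = 2 × 46.44 + 4 × 105.8 = 516 kN.
Design strength φR_n = 0.75 × 516 = 387 kN.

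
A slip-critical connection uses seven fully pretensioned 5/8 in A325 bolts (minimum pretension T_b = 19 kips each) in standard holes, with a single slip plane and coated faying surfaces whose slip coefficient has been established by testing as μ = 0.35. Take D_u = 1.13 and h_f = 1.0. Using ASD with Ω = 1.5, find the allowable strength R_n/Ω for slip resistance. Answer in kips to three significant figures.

35.1 kips

R_n = μ · D_u · h_f · T_b · n_s · n_b = 0.35 × 1.13 × 1.0 × 19 × 1 × 7 = 52.6 kips.
Allowable strength R_n/Ω = 52.6 / 1.5 = 35.1 kips.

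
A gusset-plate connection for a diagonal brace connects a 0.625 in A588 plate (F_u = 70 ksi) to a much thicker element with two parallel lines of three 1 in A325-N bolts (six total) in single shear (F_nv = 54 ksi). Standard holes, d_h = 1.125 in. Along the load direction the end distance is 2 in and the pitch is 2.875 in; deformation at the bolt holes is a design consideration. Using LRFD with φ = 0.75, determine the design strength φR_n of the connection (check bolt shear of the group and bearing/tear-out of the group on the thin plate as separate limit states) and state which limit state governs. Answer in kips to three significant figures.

191 kips (bolt shear governs)

Bolt shear: A_b = π·1²/4 = 0.7854 in²; R_n = 54 × 0.7854 × 6 × 1 = 254.5 kips → 0.75 × 254.5 = 191 kips.
Bearing (1.2 l_c t F_u ≤ 2.4 d t F_u): upper limit = 2.4·1·0.625·70 = 105 kips.
  Edge l_c = 2 − 1.125/2 = 1.438 → r_n = 75.47 kips; interior l_c = 2.875 − 1.125 = 1.75 → r_n = 91.88 kips.
  R_n,bearing = 2·75.47 + 4·91.88 = 518.4 kips → 0.75 × 518.4 = 389 kips.
Bolt shear governs: 191 kips.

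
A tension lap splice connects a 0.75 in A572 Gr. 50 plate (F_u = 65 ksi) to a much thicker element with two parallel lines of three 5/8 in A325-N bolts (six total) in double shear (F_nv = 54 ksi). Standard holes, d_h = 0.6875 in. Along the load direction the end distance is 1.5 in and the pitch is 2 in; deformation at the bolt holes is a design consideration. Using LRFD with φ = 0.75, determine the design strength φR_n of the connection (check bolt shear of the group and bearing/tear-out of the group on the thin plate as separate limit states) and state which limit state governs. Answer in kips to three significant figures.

Bolt shear: A_b = π·0.625²/4 = 0.3068 in²; R_n = 54 × 0.3068 × 6 × 2 = 198.8 kips → 0.75 × 198.8 = 149 kips.
Bearing (1.2 l_c t F_u ≤ 2.4 d t F_u): upper limit = 2.4·0.625·0.75·65 = 73.12 kips.
  Edge l_c = 1.5 − 0.6875/2 = 1.156 → r_n = 67.64 kips; interior l_c = 2 − 0.6875 = 1.312 → r_n = 73.12 kips.
  R_n,bearing = 2·67.64 + 4·73.12 = 427.8 kips → 0.75 × 427.8 = 321 kips.
Bolt shear governs: 149 kips.

149 kips (bolt shear governs)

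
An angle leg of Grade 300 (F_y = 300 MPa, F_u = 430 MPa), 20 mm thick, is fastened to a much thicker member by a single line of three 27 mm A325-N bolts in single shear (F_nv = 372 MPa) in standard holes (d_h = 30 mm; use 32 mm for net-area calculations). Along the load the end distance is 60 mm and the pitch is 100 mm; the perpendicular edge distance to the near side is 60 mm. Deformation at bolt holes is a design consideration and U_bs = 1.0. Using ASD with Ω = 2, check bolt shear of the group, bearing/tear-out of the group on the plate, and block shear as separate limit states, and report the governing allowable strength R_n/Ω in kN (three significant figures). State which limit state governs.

319 kN (bolt shear governs)

Bolt shear: A_b = π·27²/4 = 572.6 mm²; R_n = 372 × 572.6 × 3 × 1 / 1000 = 639 kN → 639 / 2 = 319 kN.
Bearing: edge l_c = 45, r_n = 464.4 kN; interior l_c = 70, r_n = 557.3 kN; R_n = 464.4 + 2·557.3 = 1579 kN → 789 kN.
Block shear: A_gv = 5200, A_nv = 3600, A_nt = 880 mm²; R_n = min(0.6F_uA_nv, 0.6F_yA_gv) + U_bs·F_u·A_nt = 1307 kN → 654 kN.
Bolt shear governs: 319 kN.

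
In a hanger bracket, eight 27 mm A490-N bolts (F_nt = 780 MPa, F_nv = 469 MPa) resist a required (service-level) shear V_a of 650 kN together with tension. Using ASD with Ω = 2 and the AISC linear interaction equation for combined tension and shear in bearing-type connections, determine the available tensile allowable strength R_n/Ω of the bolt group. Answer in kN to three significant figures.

A_b = π·27²/4 = 572.6 mm²; f_rv = 650 × 1000 / (8 × 572.6) = 141.9 MPa.
F'_nt = 1.3 F_nt − (Ω F_nt / F_nv) f_rv = 1.3·780 − (2·780/469)·141.9 = 542 MPa, capped at F_nt → F'_nt = 542 MPa.
R_n = F'_nt · A_b · n = 542 × 572.6 × 8 / 1000 = 2483 kN.
Allowable strength R_n/Ω = 2483 / 2 = 1240 kN.

1240 kN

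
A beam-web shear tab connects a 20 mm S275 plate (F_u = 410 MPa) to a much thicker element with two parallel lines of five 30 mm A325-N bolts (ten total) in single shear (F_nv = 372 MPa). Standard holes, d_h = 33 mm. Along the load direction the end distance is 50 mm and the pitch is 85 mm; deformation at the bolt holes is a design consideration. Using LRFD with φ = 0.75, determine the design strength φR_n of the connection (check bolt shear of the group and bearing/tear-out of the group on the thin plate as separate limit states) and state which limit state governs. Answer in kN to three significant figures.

1970 kN (bolt shear governs)

Bolt shear: A_b = π·30²/4 = 706.9 mm²; R_n = 372 × 706.9 × 10 × 1 / 1000 = 2630 kN → 0.75 × 2630 = 1970 kN.
Bearing (1.2 l_c t F_u ≤ 2.4 d t F_u): upper limit = 2.4·30·20·410 / 1000 = 590.4 kN.
  Edge l_c = 50 − 33/2 = 33.5 → r_n = 329.6 kN; interior l_c = 85 − 33 = 52 → r_n = 511.7 kN.
  R_n,bearing = 2·329.6 + 8·511.7 = 4753 kN → 0.75 × 4753 = 3560 kN.
Bolt shear governs: 1970 kN.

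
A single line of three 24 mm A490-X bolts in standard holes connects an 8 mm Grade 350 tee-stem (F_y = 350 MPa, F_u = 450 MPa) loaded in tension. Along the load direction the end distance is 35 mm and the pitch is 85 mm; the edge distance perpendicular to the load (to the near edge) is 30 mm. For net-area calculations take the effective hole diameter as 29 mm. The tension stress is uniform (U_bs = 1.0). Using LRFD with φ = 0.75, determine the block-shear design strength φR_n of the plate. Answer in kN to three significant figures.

Shear plane L_v = 35 + 2·85 = 205 mm; A_gv = 205 × 8 = 1640 mm².
A_nv = (205 − 2.5·29) × 8 = 1060 mm².
A_nt = (30 − 0.5·29) × 8 = 124 mm².
0.6 F_u A_nv = 286.2 kN; 0.6 F_y A_gv = 344.4 kN → shear rupture governs the shear term.
R_n = 286.2 + 1.0 × 450 × 124 / 1000 = 342 kN.
Design strength φR_n = 0.75 × 342 = 256 kN.

256 kN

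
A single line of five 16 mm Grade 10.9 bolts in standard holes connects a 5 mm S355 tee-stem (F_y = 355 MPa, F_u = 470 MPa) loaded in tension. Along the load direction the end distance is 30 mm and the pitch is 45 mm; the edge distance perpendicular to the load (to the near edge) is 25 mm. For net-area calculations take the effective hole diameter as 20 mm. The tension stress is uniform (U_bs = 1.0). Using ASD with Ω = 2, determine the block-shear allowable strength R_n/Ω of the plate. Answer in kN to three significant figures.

Shear plane L_v = 30 + 4·45 = 210 mm; A_gv = 210 × 5 = 1050 mm².
A_nv = (210 − 4.5·20) × 5 = 600 mm².
A_nt = (25 − 0.5·20) × 5 = 75 mm².
0.6 F_u A_nv = 169.2 kN; 0.6 F_y A_gv = 223.7 kN → shear rupture governs the shear term.
R_n = 169.2 + 1.0 × 470 × 75 / 1000 = 204.5 kN.
Allowable strength R_n/Ω = 204.5 / 2 = 102 kN.

102 kN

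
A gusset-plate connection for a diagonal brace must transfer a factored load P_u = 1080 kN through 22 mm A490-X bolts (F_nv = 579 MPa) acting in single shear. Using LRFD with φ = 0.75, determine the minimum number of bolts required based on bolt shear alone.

A_b = π·22²/4 = 380.1 mm².
Per-bolt design strength φR_n = 0.75 × 579 × 380.1 × 1 / 1000 = 165.1 kN.
n ≥ 1080 / 165.1 = 6.543 → use 7 bolts.

7 bolts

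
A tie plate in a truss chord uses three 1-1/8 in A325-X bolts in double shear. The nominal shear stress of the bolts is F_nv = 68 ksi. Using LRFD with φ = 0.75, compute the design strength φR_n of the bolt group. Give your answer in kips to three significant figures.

304 kips

A_b = π × 1.125² / 4 = 0.994 in².
R_n = F_nv · A_b · n · n_s = 68 × 0.994 × 3 × 2 = 405.6 kips.
Design strength φR_n = 0.75 × 405.6 = 304 kips.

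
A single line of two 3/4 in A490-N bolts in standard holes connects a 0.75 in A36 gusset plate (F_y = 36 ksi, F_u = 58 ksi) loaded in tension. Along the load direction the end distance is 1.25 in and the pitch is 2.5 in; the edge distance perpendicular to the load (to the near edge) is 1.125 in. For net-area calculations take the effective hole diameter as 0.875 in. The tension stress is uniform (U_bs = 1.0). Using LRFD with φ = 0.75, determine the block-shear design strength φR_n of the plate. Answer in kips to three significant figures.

68 kips

Shear plane L_v = 1.25 + 1·2.5 = 3.75 in; A_gv = 3.75 × 0.75 = 2.812 in².
A_nv = (3.75 − 1.5·0.875) × 0.75 = 1.828 in².
A_nt = (1.125 − 0.5·0.875) × 0.75 = 0.5156 in².
0.6 F_u A_nv = 63.62 kips; 0.6 F_y A_gv = 60.75 kips → shear yielding governs the shear term.
R_n = 60.75 + 1.0 × 58 × 0.5156 = 90.66 kips.
Design strength φR_n = 0.75 × 90.66 = 68 kips.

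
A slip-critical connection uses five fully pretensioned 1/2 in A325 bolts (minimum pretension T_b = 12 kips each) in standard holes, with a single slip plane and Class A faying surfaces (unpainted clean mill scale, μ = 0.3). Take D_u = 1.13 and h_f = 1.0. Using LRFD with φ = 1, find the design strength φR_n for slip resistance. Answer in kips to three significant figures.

20.3 kips

R_n = μ · D_u · h_f · T_b · n_s · n_b = 0.3 × 1.13 × 1.0 × 12 × 1 × 5 = 20.34 kips.
Design strength φR_n = 1 × 20.34 = 20.3 kips.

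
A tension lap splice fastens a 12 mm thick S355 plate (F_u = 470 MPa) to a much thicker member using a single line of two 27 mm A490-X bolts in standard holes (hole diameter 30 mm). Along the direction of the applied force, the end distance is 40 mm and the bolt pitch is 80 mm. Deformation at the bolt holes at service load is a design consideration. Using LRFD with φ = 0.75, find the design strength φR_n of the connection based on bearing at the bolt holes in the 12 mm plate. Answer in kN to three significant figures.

Per bolt r_n = 1.2 l_c t F_u ≤ 2.4 d t F_u; upper limit = 2.4 × 27 × 12 × 470 / 1000 = 365.5 kN.
Edge bolt: l_c = 40 − 30/2 = 25 mm → 1.2 × 25 × 12 × 470 / 1000 = 169.2 → r_n = 169.2 kN.
Interior bolts: l_c = 80 − 30 = 50 mm → 1.2 × 50 × 12 × 470 / 1000 = 338.4 → r_n = 338.4 kN.
R_n = 1 × 169.2 + 1 × 338.4 = 507.6 kN.
Design strength φR_n = 0.75 × 507.6 = 381 kN.

381 kN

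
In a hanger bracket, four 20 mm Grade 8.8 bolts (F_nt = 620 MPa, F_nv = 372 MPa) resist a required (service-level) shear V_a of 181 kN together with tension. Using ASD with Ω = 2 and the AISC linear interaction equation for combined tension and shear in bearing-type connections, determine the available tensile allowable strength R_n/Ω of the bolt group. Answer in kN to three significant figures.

205 kN

A_b = π·20²/4 = 314.2 mm²; f_rv = 181 × 1000 / (4 × 314.2) = 144 MPa.
F'_nt = 1.3 F_nt − (Ω F_nt / F_nv) f_rv = 1.3·620 − (2·620/372)·144 = 325.9 MPa, capped at F_nt → F'_nt = 325.9 MPa.
R_n = F'_nt · A_b · n = 325.9 × 314.2 × 4 / 1000 = 409.5 kN.
Allowable strength R_n/Ω = 409.5 / 2 = 205 kN.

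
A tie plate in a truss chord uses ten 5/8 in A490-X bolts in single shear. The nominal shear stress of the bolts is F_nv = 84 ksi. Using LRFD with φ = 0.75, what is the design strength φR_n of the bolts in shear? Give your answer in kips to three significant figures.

193 kips

A_b = π × 0.625² / 4 = 0.3068 in².
R_n = F_nv · A_b · n · n_s = 84 × 0.3068 × 10 × 1 = 257.7 kips.
Design strength φR_n = 0.75 × 257.7 = 193 kips.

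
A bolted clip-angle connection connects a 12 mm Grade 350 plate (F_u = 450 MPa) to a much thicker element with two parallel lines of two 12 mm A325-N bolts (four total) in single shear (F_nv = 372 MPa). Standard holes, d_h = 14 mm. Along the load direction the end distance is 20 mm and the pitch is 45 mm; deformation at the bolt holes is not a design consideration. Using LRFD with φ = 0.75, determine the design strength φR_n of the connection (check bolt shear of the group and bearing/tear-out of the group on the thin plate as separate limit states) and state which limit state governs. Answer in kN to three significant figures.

Bolt shear: A_b = π·12²/4 = 113.1 mm²; R_n = 372 × 113.1 × 4 × 1 / 1000 = 168.3 kN → 0.75 × 168.3 = 126 kN.
Bearing (1.5 l_c t F_u ≤ 3.0 d t F_u): upper limit = 3.0·12·12·450 / 1000 = 194.4 kN.
  Edge l_c = 20 − 14/2 = 13 → r_n = 105.3 kN; interior l_c = 45 − 14 = 31 → r_n = 194.4 kN.
  R_n,bearing = 2·105.3 + 2·194.4 = 599.4 kN → 0.75 × 599.4 = 450 kN.
Bolt shear governs: 126 kN.

126 kN (bolt shear governs)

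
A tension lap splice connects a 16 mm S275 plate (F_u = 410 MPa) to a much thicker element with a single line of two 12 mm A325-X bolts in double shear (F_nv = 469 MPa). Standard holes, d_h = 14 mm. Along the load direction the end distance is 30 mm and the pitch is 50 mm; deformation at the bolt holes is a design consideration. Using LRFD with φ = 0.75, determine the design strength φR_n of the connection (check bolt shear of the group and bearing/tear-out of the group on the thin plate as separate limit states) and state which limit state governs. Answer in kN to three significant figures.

159 kN (bolt shear governs)

Bolt shear: A_b = π·12²/4 = 113.1 mm²; R_n = 469 × 113.1 × 2 × 2 / 1000 = 212.2 kN → 0.75 × 212.2 = 159 kN.
Bearing (1.2 l_c t F_u ≤ 2.4 d t F_u): upper limit = 2.4·12·16·410 / 1000 = 188.9 kN.
  Edge l_c = 30 − 14/2 = 23 → r_n = 181.1 kN; interior l_c = 50 − 14 = 36 → r_n = 188.9 kN.
  R_n,bearing = 1·181.1 + 1·188.9 = 370 kN → 0.75 × 370 = 277 kN.
Bolt shear governs: 159 kN.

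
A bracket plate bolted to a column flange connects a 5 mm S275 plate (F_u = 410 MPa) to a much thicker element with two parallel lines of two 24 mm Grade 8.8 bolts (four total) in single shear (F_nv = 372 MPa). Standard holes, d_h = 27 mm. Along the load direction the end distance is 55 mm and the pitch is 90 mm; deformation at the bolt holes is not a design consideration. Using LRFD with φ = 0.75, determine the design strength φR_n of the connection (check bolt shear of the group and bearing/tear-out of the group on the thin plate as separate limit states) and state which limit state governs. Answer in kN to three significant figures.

413 kN (bearing governs)

Bolt shear: A_b = π·24²/4 = 452.4 mm²; R_n = 372 × 452.4 × 4 × 1 / 1000 = 673.2 kN → 0.75 × 673.2 = 505 kN.
Bearing (1.5 l_c t F_u ≤ 3.0 d t F_u): upper limit = 3.0·24·5·410 / 1000 = 147.6 kN.
  Edge l_c = 55 − 27/2 = 41.5 → r_n = 127.6 kN; interior l_c = 90 − 27 = 63 → r_n = 147.6 kN.
  R_n,bearing = 2·127.6 + 2·147.6 = 550.4 kN → 0.75 × 550.4 = 413 kN.
Bearing governs: 413 kN.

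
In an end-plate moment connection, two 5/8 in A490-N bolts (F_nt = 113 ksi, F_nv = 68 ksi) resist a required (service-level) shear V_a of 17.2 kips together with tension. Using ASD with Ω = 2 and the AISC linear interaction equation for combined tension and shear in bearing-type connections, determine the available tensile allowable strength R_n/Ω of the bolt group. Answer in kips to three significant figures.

16.5 kips

A_b = π·0.625²/4 = 0.3068 in²; f_rv = 17.2 / (2 × 0.3068) = 28.03 ksi.
F'_nt = 1.3 F_nt − (Ω F_nt / F_nv) f_rv = 1.3·113 − (2·113/68)·28.03 = 53.74 ksi, capped at F_nt → F'_nt = 53.74 ksi.
R_n = F'_nt · A_b · n = 53.74 × 0.3068 × 2 = 32.97 kips.
Allowable strength R_n/Ω = 32.97 / 2 = 16.5 kips.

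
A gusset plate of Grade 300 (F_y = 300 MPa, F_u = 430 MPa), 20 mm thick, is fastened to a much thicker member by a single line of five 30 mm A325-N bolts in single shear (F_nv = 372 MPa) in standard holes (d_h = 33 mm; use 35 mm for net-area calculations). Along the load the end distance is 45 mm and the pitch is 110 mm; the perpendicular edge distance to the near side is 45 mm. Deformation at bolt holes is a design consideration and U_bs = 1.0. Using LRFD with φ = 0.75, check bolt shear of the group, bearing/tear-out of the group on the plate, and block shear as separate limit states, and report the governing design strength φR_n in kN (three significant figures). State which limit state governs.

986 kN (bolt shear governs)

Bolt shear: A_b = π·30²/4 = 706.9 mm²; R_n = 372 × 706.9 × 5 × 1 / 1000 = 1315 kN → 0.75 × 1315 = 986 kN.
Bearing: edge l_c = 28.5, r_n = 294.1 kN; interior l_c = 77, r_n = 619.2 kN; R_n = 294.1 + 4·619.2 = 2771 kN → 2080 kN.
Block shear: A_gv = 9700, A_nv = 6550, A_nt = 550 mm²; R_n = min(0.6F_uA_nv, 0.6F_yA_gv) + U_bs·F_u·A_nt = 1926 kN → 1440 kN.
Bolt shear governs: 986 kN.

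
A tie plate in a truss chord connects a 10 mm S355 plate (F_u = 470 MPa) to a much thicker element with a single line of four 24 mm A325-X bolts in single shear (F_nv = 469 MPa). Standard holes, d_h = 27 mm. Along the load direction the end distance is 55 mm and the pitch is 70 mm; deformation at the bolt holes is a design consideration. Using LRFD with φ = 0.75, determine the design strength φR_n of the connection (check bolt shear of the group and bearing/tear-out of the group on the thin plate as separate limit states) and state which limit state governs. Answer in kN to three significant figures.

637 kN (bolt shear governs)

Bolt shear: A_b = π·24²/4 = 452.4 mm²; R_n = 469 × 452.4 × 4 × 1 / 1000 = 848.7 kN → 0.75 × 848.7 = 637 kN.
Bearing (1.2 l_c t F_u ≤ 2.4 d t F_u): upper limit = 2.4·24·10·470 / 1000 = 270.7 kN.
  Edge l_c = 55 − 27/2 = 41.5 → r_n = 234.1 kN; interior l_c = 70 − 27 = 43 → r_n = 242.5 kN.
  R_n,bearing = 1·234.1 + 3·242.5 = 961.6 kN → 0.75 × 961.6 = 721 kN.
Bolt shear governs: 637 kN.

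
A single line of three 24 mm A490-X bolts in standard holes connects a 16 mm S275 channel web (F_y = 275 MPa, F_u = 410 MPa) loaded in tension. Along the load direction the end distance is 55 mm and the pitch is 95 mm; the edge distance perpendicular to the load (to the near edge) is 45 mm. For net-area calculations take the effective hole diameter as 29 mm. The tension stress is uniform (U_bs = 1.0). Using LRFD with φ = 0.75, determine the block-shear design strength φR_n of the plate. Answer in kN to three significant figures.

635 kN

Shear plane L_v = 55 + 2·95 = 245 mm; A_gv = 245 × 16 = 3920 mm².
A_nv = (245 − 2.5·29) × 16 = 2760 mm².
A_nt = (45 − 0.5·29) × 16 = 488 mm².
0.6 F_u A_nv = 679 kN; 0.6 F_y A_gv = 646.8 kN → shear yielding governs the shear term.
R_n = 646.8 + 1.0 × 410 × 488 / 1000 = 846.9 kN.
Design strength φR_n = 0.75 × 846.9 = 635 kN.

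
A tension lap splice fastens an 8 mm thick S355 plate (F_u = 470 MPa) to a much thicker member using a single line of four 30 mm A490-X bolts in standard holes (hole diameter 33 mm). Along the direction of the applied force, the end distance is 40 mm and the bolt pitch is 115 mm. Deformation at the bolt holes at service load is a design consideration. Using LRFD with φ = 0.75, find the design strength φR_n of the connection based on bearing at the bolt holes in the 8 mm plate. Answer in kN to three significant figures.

Per bolt r_n = 1.2 l_c t F_u ≤ 2.4 d t F_u; upper limit = 2.4 × 30 × 8 × 470 / 1000 = 270.7 kN.
Edge bolt: l_c = 40 − 33/2 = 23.5 mm → 1.2 × 23.5 × 8 × 470 / 1000 = 106 → r_n = 106 kN.
Interior bolts: l_c = 115 − 33 = 82 mm → 1.2 × 82 × 8 × 470 / 1000 = 370 → r_n = 270.7 kN.
R_n = 1 × 106 + 3 × 270.7 = 918.2 kN.
Design strength φR_n = 0.75 × 918.2 = 689 kN.

689 kN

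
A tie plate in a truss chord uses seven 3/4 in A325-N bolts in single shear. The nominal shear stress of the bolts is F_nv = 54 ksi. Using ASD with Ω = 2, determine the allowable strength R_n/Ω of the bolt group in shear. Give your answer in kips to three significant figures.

A_b = π × 0.75² / 4 = 0.4418 in².
R_n = F_nv · A_b · n · n_s = 54 × 0.4418 × 7 × 1 = 167 kips.
Allowable strength R_n/Ω = 167 / 2 = 83.5 kips.

83.5 kips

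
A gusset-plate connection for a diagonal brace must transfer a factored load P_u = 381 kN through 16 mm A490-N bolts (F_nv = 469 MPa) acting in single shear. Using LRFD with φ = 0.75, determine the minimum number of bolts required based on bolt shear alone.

A_b = π·16²/4 = 201.1 mm².
Per-bolt design strength φR_n = 0.75 × 469 × 201.1 × 1 / 1000 = 70.72 kN.
n ≥ 381 / 70.72 = 5.387 → use 6 bolts.

6 bolts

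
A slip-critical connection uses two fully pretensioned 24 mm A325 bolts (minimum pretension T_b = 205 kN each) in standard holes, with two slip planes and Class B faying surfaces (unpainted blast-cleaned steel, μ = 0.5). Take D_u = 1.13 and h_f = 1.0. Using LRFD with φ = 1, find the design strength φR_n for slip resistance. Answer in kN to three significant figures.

463 kN

R_n = μ · D_u · h_f · T_b · n_s · n_b = 0.5 × 1.13 × 1.0 × 205 × 2 × 2 = 463.3 kN.
Design strength φR_n = 1 × 463.3 = 463 kN.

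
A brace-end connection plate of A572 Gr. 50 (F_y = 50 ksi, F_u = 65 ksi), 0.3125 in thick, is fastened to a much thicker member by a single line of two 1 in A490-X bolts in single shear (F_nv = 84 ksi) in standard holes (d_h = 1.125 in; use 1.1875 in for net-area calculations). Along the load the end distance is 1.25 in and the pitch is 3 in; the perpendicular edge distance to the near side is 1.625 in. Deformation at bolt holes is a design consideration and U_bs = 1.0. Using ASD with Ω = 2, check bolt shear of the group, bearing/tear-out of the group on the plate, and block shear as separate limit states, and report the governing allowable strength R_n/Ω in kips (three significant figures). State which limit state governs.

Bolt shear: A_b = π·1²/4 = 0.7854 in²; R_n = 84 × 0.7854 × 2 × 1 = 131.9 kips → 131.9 / 2 = 66 kips.
Bearing: edge l_c = 0.6875, r_n = 16.76 kips; interior l_c = 1.875, r_n = 45.7 kips; R_n = 16.76 + 1·45.7 = 62.46 kips → 31.2 kips.
Block shear: A_gv = 1.328, A_nv = 0.7715, A_nt = 0.3223 in²; R_n = min(0.6F_uA_nv, 0.6F_yA_gv) + U_bs·F_u·A_nt = 51.04 kips → 25.5 kips.
Block shear governs: 25.5 kips.

25.5 kips (block shear governs)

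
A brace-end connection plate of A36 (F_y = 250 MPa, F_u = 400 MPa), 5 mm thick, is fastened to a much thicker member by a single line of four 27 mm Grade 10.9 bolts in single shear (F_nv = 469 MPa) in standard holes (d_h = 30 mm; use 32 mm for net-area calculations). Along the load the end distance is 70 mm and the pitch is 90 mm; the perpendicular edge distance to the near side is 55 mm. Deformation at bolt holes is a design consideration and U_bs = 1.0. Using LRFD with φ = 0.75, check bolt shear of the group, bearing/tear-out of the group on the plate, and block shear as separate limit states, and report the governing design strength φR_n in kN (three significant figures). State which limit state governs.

Bolt shear: A_b = π·27²/4 = 572.6 mm²; R_n = 469 × 572.6 × 4 × 1 / 1000 = 1074 kN → 0.75 × 1074 = 806 kN.
Bearing: edge l_c = 55, r_n = 129.6 kN; interior l_c = 60, r_n = 129.6 kN; R_n = 129.6 + 3·129.6 = 518.4 kN → 389 kN.
Block shear: A_gv = 1700, A_nv = 1140, A_nt = 195 mm²; R_n = min(0.6F_uA_nv, 0.6F_yA_gv) + U_bs·F_u·A_nt = 333 kN → 250 kN.
Block shear governs: 250 kN.

250 kN (block shear governs)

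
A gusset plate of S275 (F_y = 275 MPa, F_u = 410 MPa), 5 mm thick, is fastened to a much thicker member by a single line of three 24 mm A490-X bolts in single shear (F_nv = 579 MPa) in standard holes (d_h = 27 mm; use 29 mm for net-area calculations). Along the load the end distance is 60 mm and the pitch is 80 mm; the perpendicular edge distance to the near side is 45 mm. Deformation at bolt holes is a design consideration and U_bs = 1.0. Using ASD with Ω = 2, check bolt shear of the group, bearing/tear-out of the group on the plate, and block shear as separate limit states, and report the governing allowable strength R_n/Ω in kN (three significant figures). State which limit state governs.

122 kN (block shear governs)

Bolt shear: A_b = π·24²/4 = 452.4 mm²; R_n = 579 × 452.4 × 3 × 1 / 1000 = 785.8 kN → 785.8 / 2 = 393 kN.
Bearing: edge l_c = 46.5, r_n = 114.4 kN; interior l_c = 53, r_n = 118.1 kN; R_n = 114.4 + 2·118.1 = 350.6 kN → 175 kN.
Block shear: A_gv = 1100, A_nv = 737.5, A_nt = 152.5 mm²; R_n = min(0.6F_uA_nv, 0.6F_yA_gv) + U_bs·F_u·A_nt = 244 kN → 122 kN.
Block shear governs: 122 kN.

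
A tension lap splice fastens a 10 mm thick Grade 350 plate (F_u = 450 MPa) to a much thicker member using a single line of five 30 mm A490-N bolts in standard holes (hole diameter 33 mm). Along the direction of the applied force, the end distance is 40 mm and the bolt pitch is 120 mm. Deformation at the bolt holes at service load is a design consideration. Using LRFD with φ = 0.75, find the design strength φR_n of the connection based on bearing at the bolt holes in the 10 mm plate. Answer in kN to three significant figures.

Per bolt r_n = 1.2 l_c t F_u ≤ 2.4 d t F_u; upper limit = 2.4 × 30 × 10 × 450 / 1000 = 324 kN.
Edge bolt: l_c = 40 − 33/2 = 23.5 mm → 1.2 × 23.5 × 10 × 450 / 1000 = 126.9 → r_n = 126.9 kN.
Interior bolts: l_c = 120 − 33 = 87 mm → 1.2 × 87 × 10 × 450 / 1000 = 469.8 → r_n = 324 kN.
R_n = 1 × 126.9 + 4 × 324 = 1423 kN.
Design strength φR_n = 0.75 × 1423 = 1070 kN.

1070 kN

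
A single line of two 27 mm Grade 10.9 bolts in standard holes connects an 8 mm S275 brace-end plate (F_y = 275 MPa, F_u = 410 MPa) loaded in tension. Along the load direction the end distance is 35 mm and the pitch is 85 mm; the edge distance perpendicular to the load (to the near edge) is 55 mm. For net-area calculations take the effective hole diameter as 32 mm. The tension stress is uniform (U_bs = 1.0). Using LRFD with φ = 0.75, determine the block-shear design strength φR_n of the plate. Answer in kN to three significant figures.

Shear plane L_v = 35 + 1·85 = 120 mm; A_gv = 120 × 8 = 960 mm².
A_nv = (120 − 1.5·32) × 8 = 576 mm².
A_nt = (55 − 0.5·32) × 8 = 312 mm².
0.6 F_u A_nv = 141.7 kN; 0.6 F_y A_gv = 158.4 kN → shear rupture governs the shear term.
R_n = 141.7 + 1.0 × 410 × 312 / 1000 = 269.6 kN.
Design strength φR_n = 0.75 × 269.6 = 202 kN.

202 kN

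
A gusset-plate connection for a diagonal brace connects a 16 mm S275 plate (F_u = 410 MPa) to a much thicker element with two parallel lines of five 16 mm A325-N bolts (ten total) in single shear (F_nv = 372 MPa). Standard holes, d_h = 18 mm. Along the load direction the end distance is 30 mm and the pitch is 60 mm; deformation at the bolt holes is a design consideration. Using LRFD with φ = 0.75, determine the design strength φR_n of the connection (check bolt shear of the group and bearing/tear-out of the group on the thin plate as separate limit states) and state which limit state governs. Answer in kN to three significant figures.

561 kN (bolt shear governs)

Bolt shear: A_b = π·16²/4 = 201.1 mm²; R_n = 372 × 201.1 × 10 × 1 / 1000 = 748 kN → 0.75 × 748 = 561 kN.
Bearing (1.2 l_c t F_u ≤ 2.4 d t F_u): upper limit = 2.4·16·16·410 / 1000 = 251.9 kN.
  Edge l_c = 30 − 18/2 = 21 → r_n = 165.3 kN; interior l_c = 60 − 18 = 42 → r_n = 251.9 kN.
  R_n,bearing = 2·165.3 + 8·251.9 = 2346 kN → 0.75 × 2346 = 1760 kN.
Bolt shear governs: 561 kN.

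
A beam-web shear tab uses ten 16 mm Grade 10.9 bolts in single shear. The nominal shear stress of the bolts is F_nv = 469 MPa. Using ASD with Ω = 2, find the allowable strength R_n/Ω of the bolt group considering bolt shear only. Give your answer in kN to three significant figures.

471 kN

A_b = π × 16² / 4 = 201.1 mm².
R_n = F_nv · A_b · n · n_s = 469 × 201.1 × 10 × 1 / 1000 = 943 kN.
Allowable strength R_n/Ω = 943 / 2 = 471 kN.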